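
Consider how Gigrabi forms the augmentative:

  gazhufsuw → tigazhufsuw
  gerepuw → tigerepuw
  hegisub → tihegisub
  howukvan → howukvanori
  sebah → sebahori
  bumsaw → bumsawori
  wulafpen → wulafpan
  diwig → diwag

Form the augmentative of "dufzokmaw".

dufzokmawori

"dufzokmaw" has last vowel 'a'. The stems whose last vowel is 'a' (howukvan → howukvanori, sebah → sebahori, bumsaw → bumsawori) add -ori.
The other patterns: stems whose last vowel is 'u' add the prefix ti-; stems whose last vowel is 'e' or 'i' change the last vowel to 'a'.
So dufzokmaw → dufzokmawori.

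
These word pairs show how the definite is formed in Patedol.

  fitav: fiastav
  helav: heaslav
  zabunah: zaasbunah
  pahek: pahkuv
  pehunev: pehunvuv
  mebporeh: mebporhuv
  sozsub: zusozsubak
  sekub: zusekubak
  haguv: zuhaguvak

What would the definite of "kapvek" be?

kapvkuv

"kapvek" has last vowel 'e'. The stems whose last vowel is 'e' (pahek → pahkuv, pehunev → pehunvuv, mebporeh → mebporhuv) delete the last vowel and add -uv.
So kapvek → kapvkuv.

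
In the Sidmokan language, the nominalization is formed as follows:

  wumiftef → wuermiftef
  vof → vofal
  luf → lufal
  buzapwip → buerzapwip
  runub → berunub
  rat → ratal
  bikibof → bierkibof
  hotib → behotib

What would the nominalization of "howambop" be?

hoerwambop

"howambop" has 3 vowels. The stems with 3 vowels (buzapwip → buerzapwip, bikibof → bierkibof, wumiftef → wuermiftef) insert -er- after the first vowel.
So howambop → hoerwambop.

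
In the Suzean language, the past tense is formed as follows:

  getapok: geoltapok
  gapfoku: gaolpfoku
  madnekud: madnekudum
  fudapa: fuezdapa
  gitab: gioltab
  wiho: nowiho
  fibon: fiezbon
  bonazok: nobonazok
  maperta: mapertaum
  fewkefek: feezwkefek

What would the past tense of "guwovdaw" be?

guolwovdaw

maperta and fudapa both end in -a yet inflect differently (mapertaum, fuezdapa), so the final letter is not what conditions the rule; the first letter is.
"guwovdaw" begins with g-. The stems beginning with g- (gapfoku → gaolpfoku, getapok → geoltapok, gitab → gioltab) insert -ol- after the first vowel.
The other patterns: stems beginning with m- add -um; stems beginning with f- insert -ez- after the first vowel; stems beginning with b- or w- add the prefix no-.
So guwovdaw → guolwovdaw.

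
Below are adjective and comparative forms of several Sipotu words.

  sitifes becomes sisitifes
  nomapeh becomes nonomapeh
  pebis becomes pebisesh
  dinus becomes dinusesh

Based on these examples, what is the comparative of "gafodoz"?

gagafodoz

sitifes and pebis both end in -s yet inflect differently (sisitifes, pebisesh), so the final letter is not what conditions the rule; the number of vowels is.
"gafodoz" has 3 vowels. The stems with 3 vowels (sitifes → sisitifes, nomapeh → nonomapeh) repeat the first consonant+vowel as a prefix.
The other pattern: stems with 2 vowels add -esh.
So gafodoz → gagafodoz.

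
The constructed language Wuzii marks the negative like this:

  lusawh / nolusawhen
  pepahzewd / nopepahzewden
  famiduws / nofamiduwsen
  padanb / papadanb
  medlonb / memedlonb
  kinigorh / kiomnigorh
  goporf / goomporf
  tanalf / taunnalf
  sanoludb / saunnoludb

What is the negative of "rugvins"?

"rugvins" has second-to-last letter 'n'. The stems whose second-to-last letter is 'n' (padanb → papadanb, medlonb → memedlonb) repeat the first consonant+vowel as a prefix.
The other patterns: stems whose second-to-last letter is 'w' add no- … -en around the stem; stems whose second-to-last letter is 'r' insert -om- after the first vowel; stems whose second-to-last letter is 'd' or 'l' insert -un- after the first vowel.
So rugvins → rurugvins.

rurugvins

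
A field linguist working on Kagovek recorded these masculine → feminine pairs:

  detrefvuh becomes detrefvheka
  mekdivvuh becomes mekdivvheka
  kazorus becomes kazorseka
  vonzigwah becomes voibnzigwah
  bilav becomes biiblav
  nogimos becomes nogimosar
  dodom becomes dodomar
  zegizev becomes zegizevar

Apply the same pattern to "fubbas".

fuibbbas

detrefvuh and vonzigwah both end in -h yet inflect differently (detrefvheka, voibnzigwah), so the final letter is not what conditions the rule; the last vowel is.
"fubbas" has last vowel 'a'. The stems whose last vowel is 'a' (vonzigwah → voibnzigwah, bilav → biiblav) insert -ib- after the first vowel.
So fubbas → fuibbbas.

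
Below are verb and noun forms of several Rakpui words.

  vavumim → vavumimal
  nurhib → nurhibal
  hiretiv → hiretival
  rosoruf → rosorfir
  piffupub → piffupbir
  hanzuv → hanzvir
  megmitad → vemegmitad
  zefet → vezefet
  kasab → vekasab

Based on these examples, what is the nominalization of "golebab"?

nurhib and piffupub both end in -b yet inflect differently (nurhibal, piffupbir), so the final letter is not what conditions the rule; the last vowel is.
"golebab" has last vowel 'a'. The stems whose last vowel is 'a' (megmitad → vemegmitad, kasab → vekasab) add the prefix ve-.
So golebab → vegolebab.

vegolebab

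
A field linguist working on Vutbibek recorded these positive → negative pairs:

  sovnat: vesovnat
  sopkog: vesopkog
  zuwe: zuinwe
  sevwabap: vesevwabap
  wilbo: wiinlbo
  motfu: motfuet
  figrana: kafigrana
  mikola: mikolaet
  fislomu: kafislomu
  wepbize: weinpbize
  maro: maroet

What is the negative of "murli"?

mikola and figrana both end in -a yet inflect differently (mikolaet, kafigrana), so the final letter is not what conditions the rule; the first letter is.
"murli" begins with m-. The stems beginning with m- (maro → maroet, motfu → motfuet, mikola → mikolaet) add -et.
The other patterns: stems beginning with s- add the prefix ve-; stems beginning with f- add the prefix ka-; stems beginning with w- or z- insert -in- after the first vowel.
So murli → murliet.

murliet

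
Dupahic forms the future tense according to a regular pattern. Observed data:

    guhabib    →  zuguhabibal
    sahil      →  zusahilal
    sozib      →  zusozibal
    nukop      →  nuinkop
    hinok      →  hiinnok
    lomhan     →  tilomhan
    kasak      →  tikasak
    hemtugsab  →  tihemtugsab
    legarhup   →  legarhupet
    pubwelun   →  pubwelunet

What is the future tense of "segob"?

hinok and kasak both end in -k yet inflect differently (hiinnok, tikasak), so the final letter is not what conditions the rule; the last vowel is.
"segob" has last vowel 'o'. The stems whose last vowel is 'o' (nukop → nuinkop, hinok → hiinnok) insert -in- after the first vowel.
So segob → seingob.

seingob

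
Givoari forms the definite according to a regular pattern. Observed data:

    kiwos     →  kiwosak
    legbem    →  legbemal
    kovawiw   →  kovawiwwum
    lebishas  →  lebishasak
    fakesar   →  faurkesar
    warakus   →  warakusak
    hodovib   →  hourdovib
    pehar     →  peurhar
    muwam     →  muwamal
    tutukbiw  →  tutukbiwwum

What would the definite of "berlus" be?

berlusak

lebishas and muwam both have last vowel 'a' yet inflect differently (lebishasak, muwamal), so the last vowel is not what conditions the rule; the final letter is.
"berlus" ends in -s. The stems ending in -s (kiwos → kiwosak, warakus → warakusak, lebishas → lebishasak) add -ak.
So berlus → berlusak.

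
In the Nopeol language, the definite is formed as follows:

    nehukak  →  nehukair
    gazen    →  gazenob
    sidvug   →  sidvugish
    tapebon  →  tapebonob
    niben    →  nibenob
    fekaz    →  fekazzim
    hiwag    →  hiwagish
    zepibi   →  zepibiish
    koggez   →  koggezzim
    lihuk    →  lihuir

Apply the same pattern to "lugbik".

"lugbik" ends in -k. The stems ending in -k (lihuk → lihuir, nehukak → nehukair) drop the final letter and add -ir.
So lugbik → lugbiir.

lugbiir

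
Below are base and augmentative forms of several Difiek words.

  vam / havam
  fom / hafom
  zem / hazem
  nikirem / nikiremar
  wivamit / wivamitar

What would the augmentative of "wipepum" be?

wipepumar

vam and nikirem both end in -m yet inflect differently (havam, nikiremar), so the final letter is not what conditions the rule; the number of vowels is.
"wipepum" has 3 vowels. The stems with 3 vowels (nikirem → nikiremar, wivamit → wivamitar) add -ar.
The other pattern: stems with 1 vowel add the prefix ha-.
So wipepum → wipepumar.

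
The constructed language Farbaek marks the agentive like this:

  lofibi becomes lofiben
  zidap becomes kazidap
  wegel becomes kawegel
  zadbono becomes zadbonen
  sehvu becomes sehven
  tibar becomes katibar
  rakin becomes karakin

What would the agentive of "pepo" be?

rakin and lofibi both have last vowel 'i' yet inflect differently (karakin, lofiben), so the last vowel is not what conditions the rule; whether the stem ends in a vowel or a consonant is.
"pepo" ends in a vowel. The stems ending in a vowel (zadbono → zadbonen, sehvu → sehven, lofibi → lofiben) drop the final letter and add -en.
The other pattern: stems ending in a consonant add the prefix ka-.
So pepo → pepen.

pepen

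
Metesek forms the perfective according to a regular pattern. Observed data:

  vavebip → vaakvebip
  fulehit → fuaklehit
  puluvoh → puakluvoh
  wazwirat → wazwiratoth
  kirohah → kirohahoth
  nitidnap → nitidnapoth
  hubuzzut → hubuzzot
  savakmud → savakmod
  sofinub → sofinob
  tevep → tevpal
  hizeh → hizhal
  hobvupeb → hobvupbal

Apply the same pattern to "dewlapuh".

fulehit and wazwirat both end in -t yet inflect differently (fuaklehit, wazwiratoth), so the final letter is not what conditions the rule; the last vowel is.
"dewlapuh" has last vowel 'u'. The stems whose last vowel is 'u' (hubuzzut → hubuzzot, savakmud → savakmod, sofinub → sofinob) change the last vowel to 'o'.
So dewlapuh → dewlapoh.

dewlapoh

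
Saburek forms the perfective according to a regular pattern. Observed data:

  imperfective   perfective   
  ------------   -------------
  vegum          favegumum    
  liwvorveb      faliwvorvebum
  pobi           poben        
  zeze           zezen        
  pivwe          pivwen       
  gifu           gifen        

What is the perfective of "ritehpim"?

liwvorveb and zeze both have last vowel 'e' yet inflect differently (faliwvorvebum, zezen), so the last vowel is not what conditions the rule; whether the stem ends in a vowel or a consonant is.
"ritehpim" ends in a consonant. The stems ending in a consonant (vegum → favegumum, liwvorveb → faliwvorvebum) add fa- … -um around the stem.
So ritehpim → faritehpimum.

faritehpimum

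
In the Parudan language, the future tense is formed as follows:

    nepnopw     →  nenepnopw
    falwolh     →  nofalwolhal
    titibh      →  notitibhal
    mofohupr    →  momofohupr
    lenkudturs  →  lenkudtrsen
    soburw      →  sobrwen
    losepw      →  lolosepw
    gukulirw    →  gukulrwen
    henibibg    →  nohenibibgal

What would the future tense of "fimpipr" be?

fifimpipr

nepnopw and soburw both end in -w yet inflect differently (nenepnopw, sobrwen), so the final letter is not what conditions the rule; the second-to-last letter is.
"fimpipr" has second-to-last letter 'p'. The stems whose second-to-last letter is 'p' (mofohupr → momofohupr, nepnopw → nenepnopw, losepw → lolosepw) repeat the first consonant+vowel as a prefix.
So fimpipr → fifimpipr.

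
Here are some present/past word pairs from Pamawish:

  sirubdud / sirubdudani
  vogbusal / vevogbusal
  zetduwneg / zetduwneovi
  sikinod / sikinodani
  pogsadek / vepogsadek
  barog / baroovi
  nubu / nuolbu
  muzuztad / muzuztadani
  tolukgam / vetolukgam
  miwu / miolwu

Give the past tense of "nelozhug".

nelozhuovi

"nelozhug" ends in -g. The stems ending in -g (zetduwneg → zetduwneovi, barog → baroovi) drop the final letter and add -ovi.
So nelozhug → nelozhuovi.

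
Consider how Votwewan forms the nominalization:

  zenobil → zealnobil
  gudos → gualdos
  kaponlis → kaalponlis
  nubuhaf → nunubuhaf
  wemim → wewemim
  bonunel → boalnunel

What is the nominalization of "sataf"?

sasataf

zenobil and wemim both have last vowel 'i' yet inflect differently (zealnobil, wewemim), so the last vowel is not what conditions the rule; the final letter is.
"sataf" ends in -f. The one such stem in the data (nubuhaf → nunubuhaf) repeats the first consonant+vowel as a prefix (as does wemim), so the same rule applies.
The other pattern: stems ending in -l or -s insert -al- after the first vowel.
So sataf → sasataf.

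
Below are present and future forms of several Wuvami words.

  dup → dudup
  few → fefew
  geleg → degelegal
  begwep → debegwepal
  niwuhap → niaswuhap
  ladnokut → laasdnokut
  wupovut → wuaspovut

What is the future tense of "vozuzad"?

dup and begwep both end in -p yet inflect differently (dudup, debegwepal), so the final letter is not what conditions the rule; the number of vowels is.
"vozuzad" has 3 vowels. The stems with 3 vowels (niwuhap → niaswuhap, ladnokut → laasdnokut, wupovut → wuaspovut) insert -as- after the first vowel.
So vozuzad → voaszuzad.

voaszuzad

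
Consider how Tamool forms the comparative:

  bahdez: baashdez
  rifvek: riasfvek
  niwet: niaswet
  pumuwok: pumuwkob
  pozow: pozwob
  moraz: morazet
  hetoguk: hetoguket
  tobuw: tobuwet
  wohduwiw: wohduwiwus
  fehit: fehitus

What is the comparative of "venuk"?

venuket

rifvek and pumuwok both end in -k yet inflect differently (riasfvek, pumuwkob), so the final letter is not what conditions the rule; the last vowel is.
"venuk" has last vowel 'u'. The stems whose last vowel is 'u' (hetoguk → hetoguket, tobuw → tobuwet) add -et.
The other patterns: stems whose last vowel is 'e' insert -as- after the first vowel; stems whose last vowel is 'o' delete the last vowel and add -ob; stems whose last vowel is 'i' add -us.
So venuk → venuket.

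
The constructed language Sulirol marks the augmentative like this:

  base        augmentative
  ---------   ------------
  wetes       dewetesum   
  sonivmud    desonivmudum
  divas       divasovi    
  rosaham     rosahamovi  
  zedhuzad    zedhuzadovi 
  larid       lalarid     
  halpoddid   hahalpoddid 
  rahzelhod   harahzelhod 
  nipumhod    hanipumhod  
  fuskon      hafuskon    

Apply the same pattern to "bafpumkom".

wetes and divas both end in -s yet inflect differently (dewetesum, divasovi), so the final letter is not what conditions the rule; the last vowel is.
"bafpumkom" has last vowel 'o'. The stems whose last vowel is 'o' (rahzelhod → harahzelhod, nipumhod → hanipumhod, fuskon → hafuskon) add the prefix ha-.
So bafpumkom → habafpumkom.

habafpumkom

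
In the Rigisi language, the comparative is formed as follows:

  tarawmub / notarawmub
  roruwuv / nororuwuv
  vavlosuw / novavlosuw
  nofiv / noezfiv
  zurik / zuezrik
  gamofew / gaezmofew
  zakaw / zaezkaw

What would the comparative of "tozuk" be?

roruwuv and nofiv both end in -v yet inflect differently (nororuwuv, noezfiv), so the final letter is not what conditions the rule; the last vowel is.
"tozuk" has last vowel 'u'. The stems whose last vowel is 'u' (tarawmub → notarawmub, roruwuv → nororuwuv, vavlosuw → novavlosuw) add the prefix no-.
The other pattern: stems whose last vowel is 'a', 'e' or 'i' insert -ez- after the first vowel.
So tozuk → notozuk.

notozuk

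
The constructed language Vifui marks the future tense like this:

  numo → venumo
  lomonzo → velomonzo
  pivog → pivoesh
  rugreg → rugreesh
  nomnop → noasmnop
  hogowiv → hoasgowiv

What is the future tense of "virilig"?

numo and pivog both have last vowel 'o' yet inflect differently (venumo, pivoesh), so the last vowel is not what conditions the rule; the final letter is.
"virilig" ends in -g. The stems ending in -g (pivog → pivoesh, rugreg → rugreesh) drop the final letter and add -esh.
The other patterns: stems ending in -o add the prefix ve-; stems ending in -p or -v insert -as- after the first vowel.
So virilig → viriliesh.

viriliesh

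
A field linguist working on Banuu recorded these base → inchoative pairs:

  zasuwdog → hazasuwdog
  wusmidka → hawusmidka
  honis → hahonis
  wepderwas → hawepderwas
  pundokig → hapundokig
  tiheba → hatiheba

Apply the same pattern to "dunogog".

Every pair shown (zasuwdog → hazasuwdog, wusmidka → hawusmidka, honis → hahonis, …) follows the same rule: add the prefix ha-.
So dunogog → hadunogog.

hadunogog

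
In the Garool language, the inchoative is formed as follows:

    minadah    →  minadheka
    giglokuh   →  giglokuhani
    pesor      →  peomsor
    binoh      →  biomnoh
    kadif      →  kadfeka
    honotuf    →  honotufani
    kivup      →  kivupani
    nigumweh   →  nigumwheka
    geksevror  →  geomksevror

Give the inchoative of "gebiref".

binoh and giglokuh both end in -h yet inflect differently (biomnoh, giglokuhani), so the final letter is not what conditions the rule; the last vowel is.
"gebiref" has last vowel 'e'. The one such stem in the data (nigumweh → nigumwheka) deletes the last vowel and adds -eka (as do minadah, kadif), so the same rule applies.
So gebiref → gebirfeka.

gebirfeka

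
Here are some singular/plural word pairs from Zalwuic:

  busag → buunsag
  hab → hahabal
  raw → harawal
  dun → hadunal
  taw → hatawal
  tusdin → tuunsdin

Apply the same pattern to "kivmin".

"kivmin" has 2 vowels. The stems with 2 vowels (tusdin → tuunsdin, busag → buunsag) insert -un- after the first vowel.
The other pattern: stems with 1 vowel add ha- … -al around the stem.
So kivmin → kiunvmin.

kiunvmin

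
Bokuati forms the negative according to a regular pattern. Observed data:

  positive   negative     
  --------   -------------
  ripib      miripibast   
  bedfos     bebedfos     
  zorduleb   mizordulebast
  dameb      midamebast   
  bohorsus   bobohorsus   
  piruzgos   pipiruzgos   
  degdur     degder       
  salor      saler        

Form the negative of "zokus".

zozokus

bohorsus and degdur both have last vowel 'u' yet inflect differently (bobohorsus, degder), so the last vowel is not what conditions the rule; the final letter is.
"zokus" ends in -s. The stems ending in -s (piruzgos → pipiruzgos, bedfos → bebedfos, bohorsus → bobohorsus) repeat the first consonant+vowel as a prefix.
So zokus → zozokus.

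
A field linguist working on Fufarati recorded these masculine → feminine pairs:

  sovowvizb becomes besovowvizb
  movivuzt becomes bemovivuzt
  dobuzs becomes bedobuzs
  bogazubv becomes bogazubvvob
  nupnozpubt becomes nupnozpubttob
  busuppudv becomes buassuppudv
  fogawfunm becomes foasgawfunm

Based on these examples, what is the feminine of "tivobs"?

tivobssob

movivuzt and nupnozpubt both end in -t yet inflect differently (bemovivuzt, nupnozpubttob), so the final letter is not what conditions the rule; the second-to-last letter is.
"tivobs" has second-to-last letter 'b'. The stems whose second-to-last letter is 'b' (bogazubv → bogazubvvob, nupnozpubt → nupnozpubttob) double the final consonant and add -ob.
So tivobs → tivobssob.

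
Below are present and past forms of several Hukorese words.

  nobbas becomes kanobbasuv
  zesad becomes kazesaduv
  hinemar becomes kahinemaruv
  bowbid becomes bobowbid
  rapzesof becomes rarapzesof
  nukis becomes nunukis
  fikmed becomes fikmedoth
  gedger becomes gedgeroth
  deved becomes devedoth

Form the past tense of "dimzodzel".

"dimzodzel" has last vowel 'e'. The stems whose last vowel is 'e' (fikmed → fikmedoth, gedger → gedgeroth, deved → devedoth) add -oth.
The other patterns: stems whose last vowel is 'a' add ka- … -uv around the stem; stems whose last vowel is 'i' or 'o' repeat the first consonant+vowel as a prefix.
So dimzodzel → dimzodzeloth.

dimzodzeloth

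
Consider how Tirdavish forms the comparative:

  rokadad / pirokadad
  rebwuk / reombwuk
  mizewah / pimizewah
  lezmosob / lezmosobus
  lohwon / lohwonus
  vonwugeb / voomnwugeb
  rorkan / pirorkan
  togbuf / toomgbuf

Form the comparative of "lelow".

lelowus

"lelow" has last vowel 'o'. The stems whose last vowel is 'o' (lezmosob → lezmosobus, lohwon → lohwonus) add -us.
The other patterns: stems whose last vowel is 'a' add the prefix pi-; stems whose last vowel is 'e' or 'u' insert -om- after the first vowel.
So lelow → lelowus.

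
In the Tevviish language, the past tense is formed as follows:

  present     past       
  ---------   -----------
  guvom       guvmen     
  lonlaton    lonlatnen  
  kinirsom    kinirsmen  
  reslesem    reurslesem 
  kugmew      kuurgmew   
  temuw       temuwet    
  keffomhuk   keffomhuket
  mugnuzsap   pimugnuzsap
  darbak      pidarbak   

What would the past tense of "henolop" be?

henolpen

guvom and reslesem both end in -m yet inflect differently (guvmen, reurslesem), so the final letter is not what conditions the rule; the last vowel is.
"henolop" has last vowel 'o'. The stems whose last vowel is 'o' (guvom → guvmen, lonlaton → lonlatnen, kinirsom → kinirsmen) delete the last vowel and add -en.
So henolop → henolpen.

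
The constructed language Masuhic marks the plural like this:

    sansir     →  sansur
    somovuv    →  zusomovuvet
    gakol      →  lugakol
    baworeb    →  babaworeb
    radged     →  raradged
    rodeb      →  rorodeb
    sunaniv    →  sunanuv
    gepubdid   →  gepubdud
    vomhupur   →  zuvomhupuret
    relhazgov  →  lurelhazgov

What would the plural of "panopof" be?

sunaniv and relhazgov both end in -v yet inflect differently (sunanuv, lurelhazgov), so the final letter is not what conditions the rule; the last vowel is.
"panopof" has last vowel 'o'. The stems whose last vowel is 'o' (gakol → lugakol, relhazgov → lurelhazgov) add the prefix lu-.
The other patterns: stems whose last vowel is 'i' change the last vowel to 'u'; stems whose last vowel is 'e' repeat the first consonant+vowel as a prefix; stems whose last vowel is 'u' add zu- … -et around the stem.
So panopof → lupanopof.

lupanopof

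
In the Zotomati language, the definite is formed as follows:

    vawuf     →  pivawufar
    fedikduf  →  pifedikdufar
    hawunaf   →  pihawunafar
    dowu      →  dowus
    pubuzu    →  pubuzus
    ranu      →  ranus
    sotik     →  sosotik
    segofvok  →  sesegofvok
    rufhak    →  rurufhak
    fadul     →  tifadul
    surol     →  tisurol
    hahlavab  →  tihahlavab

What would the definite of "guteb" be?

tiguteb

vawuf and dowu both have last vowel 'u' yet inflect differently (pivawufar, dowus), so the last vowel is not what conditions the rule; the final letter is.
"guteb" ends in -b. The one such stem in the data (hahlavab → tihahlavab) adds the prefix ti-, so the same rule applies.
The other patterns: stems ending in -f add pi- … -ar around the stem; stems ending in -u drop the final letter and add -us; stems ending in -k repeat the first consonant+vowel as a prefix.
So guteb → tiguteb.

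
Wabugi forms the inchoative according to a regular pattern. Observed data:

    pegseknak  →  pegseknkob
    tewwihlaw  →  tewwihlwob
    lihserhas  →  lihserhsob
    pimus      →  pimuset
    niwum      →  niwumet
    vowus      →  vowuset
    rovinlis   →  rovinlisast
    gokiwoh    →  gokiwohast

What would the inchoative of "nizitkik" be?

nizitkikast

lihserhas and pimus both end in -s yet inflect differently (lihserhsob, pimuset), so the final letter is not what conditions the rule; the last vowel is.
"nizitkik" has last vowel 'i'. The one such stem in the data (rovinlis → rovinlisast) adds -ast, so the same rule applies.
The other patterns: stems whose last vowel is 'a' delete the last vowel and add -ob; stems whose last vowel is 'u' add -et.
So nizitkik → nizitkikast.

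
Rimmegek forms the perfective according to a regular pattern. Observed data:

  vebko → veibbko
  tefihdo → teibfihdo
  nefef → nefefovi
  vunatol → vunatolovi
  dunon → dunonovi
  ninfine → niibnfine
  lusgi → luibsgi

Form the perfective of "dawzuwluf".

dawzuwlufovi

"dawzuwluf" ends in a consonant. The stems ending in a consonant (vunatol → vunatolovi, nefef → nefefovi, dunon → dunonovi) add -ovi.
So dawzuwluf → dawzuwlufovi.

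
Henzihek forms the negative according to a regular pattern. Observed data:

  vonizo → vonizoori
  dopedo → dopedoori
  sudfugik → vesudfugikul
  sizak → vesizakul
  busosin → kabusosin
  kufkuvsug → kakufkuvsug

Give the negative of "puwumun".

"puwumun" ends in -n. The one such stem in the data (busosin → kabusosin) adds the prefix ka-, so the same rule applies.
So puwumun → kapuwumun.

kapuwumun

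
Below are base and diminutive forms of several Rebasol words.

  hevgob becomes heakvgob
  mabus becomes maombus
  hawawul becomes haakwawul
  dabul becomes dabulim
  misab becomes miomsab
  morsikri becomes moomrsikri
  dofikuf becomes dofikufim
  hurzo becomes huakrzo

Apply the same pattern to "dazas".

misab and hevgob both end in -b yet inflect differently (miomsab, heakvgob), so the final letter is not what conditions the rule; the first letter is.
"dazas" begins with d-. The stems beginning with d- (dabul → dabulim, dofikuf → dofikufim) add -im.
The other patterns: stems beginning with m- insert -om- after the first vowel; stems beginning with h- insert -ak- after the first vowel.
So dazas → dazasim.

dazasim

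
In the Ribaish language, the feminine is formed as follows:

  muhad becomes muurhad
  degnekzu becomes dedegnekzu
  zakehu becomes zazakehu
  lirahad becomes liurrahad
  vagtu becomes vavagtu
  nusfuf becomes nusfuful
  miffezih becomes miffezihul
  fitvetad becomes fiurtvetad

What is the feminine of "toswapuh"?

toswapuhul

"toswapuh" ends in -h. The one such stem in the data (miffezih → miffezihul) adds -ul, so the same rule applies.
The other patterns: stems ending in -u repeat the first consonant+vowel as a prefix; stems ending in -d insert -ur- after the first vowel.
So toswapuh → toswapuhul.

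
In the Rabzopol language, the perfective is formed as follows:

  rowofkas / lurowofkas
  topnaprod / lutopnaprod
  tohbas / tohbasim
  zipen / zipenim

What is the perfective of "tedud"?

tedudim

"tedud" has 2 vowels. The stems with 2 vowels (zipen → zipenim, tohbas → tohbasim) add -im.
The other pattern: stems with 3 vowels add the prefix lu-.
So tedud → tedudim.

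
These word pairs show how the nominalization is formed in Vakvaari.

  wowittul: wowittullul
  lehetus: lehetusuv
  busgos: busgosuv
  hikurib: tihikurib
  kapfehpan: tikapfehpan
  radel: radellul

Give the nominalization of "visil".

visillul

"visil" ends in -l. The stems ending in -l (wowittul → wowittullul, radel → radellul) double the final consonant and add -ul.
The other patterns: stems ending in -s add -uv; stems ending in -b or -n add the prefix ti-.
So visil → visillul.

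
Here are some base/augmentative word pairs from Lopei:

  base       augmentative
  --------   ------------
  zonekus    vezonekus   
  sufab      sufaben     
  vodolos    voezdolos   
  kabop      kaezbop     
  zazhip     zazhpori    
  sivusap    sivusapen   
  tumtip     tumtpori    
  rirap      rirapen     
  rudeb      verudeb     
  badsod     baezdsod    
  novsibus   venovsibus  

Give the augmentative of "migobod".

miezgobod

"migobod" has last vowel 'o'. The stems whose last vowel is 'o' (kabop → kaezbop, vodolos → voezdolos, badsod → baezdsod) insert -ez- after the first vowel.
The other patterns: stems whose last vowel is 'i' delete the last vowel and add -ori; stems whose last vowel is 'e' or 'u' add the prefix ve-; stems whose last vowel is 'a' add -en.
So migobod → miezgobod.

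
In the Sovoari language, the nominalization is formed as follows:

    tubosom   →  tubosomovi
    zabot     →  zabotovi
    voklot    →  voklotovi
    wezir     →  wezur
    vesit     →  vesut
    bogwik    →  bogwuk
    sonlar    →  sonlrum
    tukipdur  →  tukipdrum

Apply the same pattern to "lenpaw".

zabot and vesit both end in -t yet inflect differently (zabotovi, vesut), so the final letter is not what conditions the rule; the last vowel is.
"lenpaw" has last vowel 'a'. The one such stem in the data (sonlar → sonlrum) deletes the last vowel and adds -um (as does tukipdur), so the same rule applies.
So lenpaw → lenpwum.

lenpwum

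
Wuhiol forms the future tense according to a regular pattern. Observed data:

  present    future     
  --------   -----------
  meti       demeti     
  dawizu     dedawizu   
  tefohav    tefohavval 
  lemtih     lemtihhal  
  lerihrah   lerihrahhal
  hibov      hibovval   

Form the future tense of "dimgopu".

meti and lemtih both have last vowel 'i' yet inflect differently (demeti, lemtihhal), so the last vowel is not what conditions the rule; whether the stem ends in a vowel or a consonant is.
"dimgopu" ends in a vowel. The stems ending in a vowel (meti → demeti, dawizu → dedawizu) add the prefix de-.
The other pattern: stems ending in a consonant double the final consonant and add -al.
So dimgopu → dedimgopu.

dedimgopu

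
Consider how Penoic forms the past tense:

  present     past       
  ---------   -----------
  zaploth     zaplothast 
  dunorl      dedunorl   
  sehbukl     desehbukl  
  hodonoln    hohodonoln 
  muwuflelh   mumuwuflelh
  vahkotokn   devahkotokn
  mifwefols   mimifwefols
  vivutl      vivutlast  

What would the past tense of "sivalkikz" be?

zaploth and muwuflelh both end in -h yet inflect differently (zaplothast, mumuwuflelh), so the final letter is not what conditions the rule; the second-to-last letter is.
"sivalkikz" has second-to-last letter 'k'. The stems whose second-to-last letter is 'k' (sehbukl → desehbukl, vahkotokn → devahkotokn) add the prefix de-.
The other patterns: stems whose second-to-last letter is 't' add -ast; stems whose second-to-last letter is 'l' repeat the first consonant+vowel as a prefix.
So sivalkikz → desivalkikz.

desivalkikz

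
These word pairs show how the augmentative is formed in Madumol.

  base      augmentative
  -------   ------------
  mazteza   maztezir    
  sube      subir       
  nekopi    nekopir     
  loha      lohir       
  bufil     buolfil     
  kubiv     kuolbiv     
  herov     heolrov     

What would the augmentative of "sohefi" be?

"sohefi" ends in a vowel. The stems ending in a vowel (mazteza → maztezir, sube → subir, nekopi → nekopir) drop the final letter and add -ir.
The other pattern: stems ending in a consonant insert -ol- after the first vowel.
So sohefi → sohefir.

sohefir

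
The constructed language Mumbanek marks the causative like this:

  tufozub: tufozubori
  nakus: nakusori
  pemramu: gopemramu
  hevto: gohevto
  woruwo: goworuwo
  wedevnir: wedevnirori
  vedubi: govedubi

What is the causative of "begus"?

"begus" ends in a consonant. The stems ending in a consonant (tufozub → tufozubori, nakus → nakusori, wedevnir → wedevnirori) add -ori.
So begus → begusori.

begusori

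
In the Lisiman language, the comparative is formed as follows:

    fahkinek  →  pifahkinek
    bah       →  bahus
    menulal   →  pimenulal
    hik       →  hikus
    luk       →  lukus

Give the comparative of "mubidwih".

fahkinek and luk both end in -k yet inflect differently (pifahkinek, lukus), so the final letter is not what conditions the rule; the number of vowels is.
"mubidwih" has 3 vowels. The stems with 3 vowels (fahkinek → pifahkinek, menulal → pimenulal) add the prefix pi-.
The other pattern: stems with 1 vowel add -us.
So mubidwih → pimubidwih.

pimubidwih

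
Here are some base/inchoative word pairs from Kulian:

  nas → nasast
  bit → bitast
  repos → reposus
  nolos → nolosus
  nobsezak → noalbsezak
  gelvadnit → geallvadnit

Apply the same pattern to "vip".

nas and repos both end in -s yet inflect differently (nasast, reposus), so the final letter is not what conditions the rule; the number of vowels is.
"vip" has 1 vowel. The stems with 1 vowel (nas → nasast, bit → bitast) add -ast.
The other patterns: stems with 2 vowels add -us; stems with 3 vowels insert -al- after the first vowel.
So vip → vipast.

vipast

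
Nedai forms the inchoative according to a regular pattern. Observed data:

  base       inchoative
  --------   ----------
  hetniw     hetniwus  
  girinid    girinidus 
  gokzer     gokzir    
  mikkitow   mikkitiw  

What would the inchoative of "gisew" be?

gisiw

"gisew" has last vowel 'e'. The one such stem in the data (gokzer → gokzir) changes the last vowel to 'i' (as does mikkitow), so the same rule applies.
The other pattern: stems whose last vowel is 'i' add -us.
So gisew → gisiw.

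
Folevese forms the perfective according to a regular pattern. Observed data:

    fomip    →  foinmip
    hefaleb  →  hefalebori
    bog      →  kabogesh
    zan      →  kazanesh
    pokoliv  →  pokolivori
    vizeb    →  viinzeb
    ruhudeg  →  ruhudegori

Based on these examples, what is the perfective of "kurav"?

bog and ruhudeg both end in -g yet inflect differently (kabogesh, ruhudegori), so the final letter is not what conditions the rule; the number of vowels is.
"kurav" has 2 vowels. The stems with 2 vowels (vizeb → viinzeb, fomip → foinmip) insert -in- after the first vowel.
The other patterns: stems with 1 vowel add ka- … -esh around the stem; stems with 3 vowels add -ori.
So kurav → kuinrav.

kuinrav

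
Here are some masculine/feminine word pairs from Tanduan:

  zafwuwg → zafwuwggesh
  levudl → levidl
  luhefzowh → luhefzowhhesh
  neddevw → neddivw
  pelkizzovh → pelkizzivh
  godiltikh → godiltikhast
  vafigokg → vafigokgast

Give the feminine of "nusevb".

godiltikh and luhefzowh both end in -h yet inflect differently (godiltikhast, luhefzowhhesh), so the final letter is not what conditions the rule; the second-to-last letter is.
"nusevb" has second-to-last letter 'v'. The stems whose second-to-last letter is 'v' (pelkizzovh → pelkizzivh, neddevw → neddivw) change the last vowel to 'i'.
The other patterns: stems whose second-to-last letter is 'k' add -ast; stems whose second-to-last letter is 'w' double the final consonant and add -esh.
So nusevb → nusivb.

nusivb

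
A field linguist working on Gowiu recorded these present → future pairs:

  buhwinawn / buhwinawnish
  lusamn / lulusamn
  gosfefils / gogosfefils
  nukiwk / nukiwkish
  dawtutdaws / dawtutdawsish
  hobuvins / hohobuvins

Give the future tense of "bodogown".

bodogownish

buhwinawn and lusamn both end in -n yet inflect differently (buhwinawnish, lulusamn), so the final letter is not what conditions the rule; the second-to-last letter is.
"bodogown" has second-to-last letter 'w'. The stems whose second-to-last letter is 'w' (dawtutdaws → dawtutdawsish, buhwinawn → buhwinawnish, nukiwk → nukiwkish) add -ish.
The other pattern: stems whose second-to-last letter is 'l', 'm' or 'n' repeat the first consonant+vowel as a prefix.
So bodogown → bodogownish.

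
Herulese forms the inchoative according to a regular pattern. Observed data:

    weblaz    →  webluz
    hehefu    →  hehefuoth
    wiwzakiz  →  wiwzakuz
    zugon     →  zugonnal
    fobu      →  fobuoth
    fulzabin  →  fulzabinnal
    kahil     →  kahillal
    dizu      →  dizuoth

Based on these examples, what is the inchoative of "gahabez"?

gahabuz

wiwzakiz and fulzabin both have last vowel 'i' yet inflect differently (wiwzakuz, fulzabinnal), so the last vowel is not what conditions the rule; the final letter is.
"gahabez" ends in -z. The stems ending in -z (weblaz → webluz, wiwzakiz → wiwzakuz) change the last vowel to 'u'.
So gahabez → gahabuz.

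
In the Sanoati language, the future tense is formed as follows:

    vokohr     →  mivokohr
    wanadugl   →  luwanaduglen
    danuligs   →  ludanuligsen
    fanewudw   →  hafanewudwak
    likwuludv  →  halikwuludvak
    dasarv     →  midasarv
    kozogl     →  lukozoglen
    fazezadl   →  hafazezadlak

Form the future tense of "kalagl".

fazezadl and wanadugl both end in -l yet inflect differently (hafazezadlak, luwanaduglen), so the final letter is not what conditions the rule; the second-to-last letter is.
"kalagl" has second-to-last letter 'g'. The stems whose second-to-last letter is 'g' (wanadugl → luwanaduglen, danuligs → ludanuligsen, kozogl → lukozoglen) add lu- … -en around the stem.
So kalagl → lukalaglen.

lukalaglen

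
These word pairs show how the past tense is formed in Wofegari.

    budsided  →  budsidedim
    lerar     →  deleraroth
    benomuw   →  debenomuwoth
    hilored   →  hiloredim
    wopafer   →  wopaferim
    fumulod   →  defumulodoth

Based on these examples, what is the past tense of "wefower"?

budsided and fumulod both end in -d yet inflect differently (budsidedim, defumulodoth), so the final letter is not what conditions the rule; the last vowel is.
"wefower" has last vowel 'e'. The stems whose last vowel is 'e' (wopafer → wopaferim, budsided → budsidedim, hilored → hiloredim) add -im.
The other pattern: stems whose last vowel is 'a', 'o' or 'u' add de- … -oth around the stem.
So wefower → wefowerim.

wefowerim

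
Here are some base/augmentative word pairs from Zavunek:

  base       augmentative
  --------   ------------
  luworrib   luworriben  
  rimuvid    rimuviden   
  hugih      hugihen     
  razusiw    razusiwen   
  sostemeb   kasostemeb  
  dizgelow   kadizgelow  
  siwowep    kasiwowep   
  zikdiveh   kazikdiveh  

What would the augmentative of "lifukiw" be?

lifukiwen

luworrib and sostemeb both end in -b yet inflect differently (luworriben, kasostemeb), so the final letter is not what conditions the rule; the last vowel is.
"lifukiw" has last vowel 'i'. The stems whose last vowel is 'i' (luworrib → luworriben, rimuvid → rimuviden, hugih → hugihen) add -en.
The other pattern: stems whose last vowel is 'e' or 'o' add the prefix ka-.
So lifukiw → lifukiwen.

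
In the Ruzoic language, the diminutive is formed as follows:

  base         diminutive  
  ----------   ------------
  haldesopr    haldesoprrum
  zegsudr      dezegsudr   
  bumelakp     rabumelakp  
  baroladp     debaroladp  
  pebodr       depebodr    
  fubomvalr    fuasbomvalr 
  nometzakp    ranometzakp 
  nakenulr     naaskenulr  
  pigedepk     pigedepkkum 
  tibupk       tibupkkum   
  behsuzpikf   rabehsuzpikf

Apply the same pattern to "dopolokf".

radopolokf

"dopolokf" has second-to-last letter 'k'. The stems whose second-to-last letter is 'k' (bumelakp → rabumelakp, behsuzpikf → rabehsuzpikf, nometzakp → ranometzakp) add the prefix ra-.
So dopolokf → radopolokf.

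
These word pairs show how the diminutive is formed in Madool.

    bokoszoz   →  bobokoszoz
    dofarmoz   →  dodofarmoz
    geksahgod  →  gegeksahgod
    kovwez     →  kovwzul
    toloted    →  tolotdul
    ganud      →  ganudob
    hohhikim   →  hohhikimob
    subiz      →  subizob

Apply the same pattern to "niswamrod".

"niswamrod" has last vowel 'o'. The stems whose last vowel is 'o' (bokoszoz → bobokoszoz, dofarmoz → dodofarmoz, geksahgod → gegeksahgod) repeat the first consonant+vowel as a prefix.
So niswamrod → niniswamrod.

niniswamrod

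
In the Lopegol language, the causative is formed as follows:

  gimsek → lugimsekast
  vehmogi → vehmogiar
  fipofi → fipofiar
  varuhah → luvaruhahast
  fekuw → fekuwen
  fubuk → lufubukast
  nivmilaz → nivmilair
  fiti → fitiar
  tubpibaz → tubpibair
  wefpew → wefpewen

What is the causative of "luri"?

luriar

varuhah and nivmilaz both have last vowel 'a' yet inflect differently (luvaruhahast, nivmilair), so the last vowel is not what conditions the rule; the final letter is.
"luri" ends in -i. The stems ending in -i (fipofi → fipofiar, vehmogi → vehmogiar, fiti → fitiar) add -ar.
So luri → luriar.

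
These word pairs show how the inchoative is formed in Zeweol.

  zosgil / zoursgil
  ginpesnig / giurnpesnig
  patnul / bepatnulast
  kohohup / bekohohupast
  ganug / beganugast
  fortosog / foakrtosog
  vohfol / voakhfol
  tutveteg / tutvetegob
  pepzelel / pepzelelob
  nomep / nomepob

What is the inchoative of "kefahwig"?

keurfahwig

zosgil and patnul both end in -l yet inflect differently (zoursgil, bepatnulast), so the final letter is not what conditions the rule; the last vowel is.
"kefahwig" has last vowel 'i'. The stems whose last vowel is 'i' (zosgil → zoursgil, ginpesnig → giurnpesnig) insert -ur- after the first vowel.
The other patterns: stems whose last vowel is 'u' add be- … -ast around the stem; stems whose last vowel is 'o' insert -ak- after the first vowel; stems whose last vowel is 'e' add -ob.
So kefahwig → keurfahwig.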